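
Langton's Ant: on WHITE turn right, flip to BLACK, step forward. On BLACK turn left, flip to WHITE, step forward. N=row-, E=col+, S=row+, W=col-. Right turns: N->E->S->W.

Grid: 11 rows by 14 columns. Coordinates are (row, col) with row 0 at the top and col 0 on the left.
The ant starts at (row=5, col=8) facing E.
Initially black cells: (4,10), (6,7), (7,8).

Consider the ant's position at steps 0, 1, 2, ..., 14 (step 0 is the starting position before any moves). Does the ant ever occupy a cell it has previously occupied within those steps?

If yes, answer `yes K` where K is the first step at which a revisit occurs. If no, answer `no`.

Answer: yes 6

Derivation:
Step 1: on WHITE (5,8): turn R to S, flip to black, move to (6,8). |black|=4 — new cell
Step 2: on WHITE (6,8): turn R to W, flip to black, move to (6,7). |black|=5 — new cell
Step 3: on BLACK (6,7): turn L to S, flip to white, move to (7,7). |black|=4 — new cell
Step 4: on WHITE (7,7): turn R to W, flip to black, move to (7,6). |black|=5 — new cell
Step 5: on WHITE (7,6): turn R to N, flip to black, move to (6,6). |black|=6 — new cell
Step 6: on WHITE (6,6): turn R to E, flip to black, move to (6,7). |black|=7 — REVISIT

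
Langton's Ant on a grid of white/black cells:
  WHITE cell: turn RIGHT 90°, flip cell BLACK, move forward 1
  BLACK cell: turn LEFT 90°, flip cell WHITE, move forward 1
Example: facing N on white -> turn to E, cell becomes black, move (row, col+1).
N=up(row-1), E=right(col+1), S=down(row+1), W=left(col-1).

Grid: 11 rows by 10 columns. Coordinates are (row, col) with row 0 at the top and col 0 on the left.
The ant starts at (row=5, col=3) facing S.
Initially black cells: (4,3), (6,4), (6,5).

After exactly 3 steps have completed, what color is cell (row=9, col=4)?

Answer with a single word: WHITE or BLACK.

Answer: WHITE

Derivation:
Step 1: on WHITE (5,3): turn R to W, flip to black, move to (5,2). |black|=4
Step 2: on WHITE (5,2): turn R to N, flip to black, move to (4,2). |black|=5
Step 3: on WHITE (4,2): turn R to E, flip to black, move to (4,3). |black|=6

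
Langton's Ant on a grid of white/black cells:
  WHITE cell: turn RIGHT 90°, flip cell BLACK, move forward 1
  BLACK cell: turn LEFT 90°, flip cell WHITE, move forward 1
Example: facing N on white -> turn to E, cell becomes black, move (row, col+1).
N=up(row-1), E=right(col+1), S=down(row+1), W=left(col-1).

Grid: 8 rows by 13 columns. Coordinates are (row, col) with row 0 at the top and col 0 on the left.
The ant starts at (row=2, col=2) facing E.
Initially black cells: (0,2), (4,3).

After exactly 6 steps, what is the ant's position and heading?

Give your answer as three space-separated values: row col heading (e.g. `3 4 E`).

Answer: 1 3 E

Derivation:
Step 1: on WHITE (2,2): turn R to S, flip to black, move to (3,2). |black|=3
Step 2: on WHITE (3,2): turn R to W, flip to black, move to (3,1). |black|=4
Step 3: on WHITE (3,1): turn R to N, flip to black, move to (2,1). |black|=5
Step 4: on WHITE (2,1): turn R to E, flip to black, move to (2,2). |black|=6
Step 5: on BLACK (2,2): turn L to N, flip to white, move to (1,2). |black|=5
Step 6: on WHITE (1,2): turn R to E, flip to black, move to (1,3). |black|=6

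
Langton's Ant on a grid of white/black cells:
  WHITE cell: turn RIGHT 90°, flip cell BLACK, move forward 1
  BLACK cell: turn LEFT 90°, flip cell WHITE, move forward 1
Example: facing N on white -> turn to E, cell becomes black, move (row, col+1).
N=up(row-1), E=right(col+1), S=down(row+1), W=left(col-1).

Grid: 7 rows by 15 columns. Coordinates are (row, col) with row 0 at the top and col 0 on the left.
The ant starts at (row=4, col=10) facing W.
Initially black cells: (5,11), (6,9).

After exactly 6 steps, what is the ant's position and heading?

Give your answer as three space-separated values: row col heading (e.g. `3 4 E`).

Step 1: on WHITE (4,10): turn R to N, flip to black, move to (3,10). |black|=3
Step 2: on WHITE (3,10): turn R to E, flip to black, move to (3,11). |black|=4
Step 3: on WHITE (3,11): turn R to S, flip to black, move to (4,11). |black|=5
Step 4: on WHITE (4,11): turn R to W, flip to black, move to (4,10). |black|=6
Step 5: on BLACK (4,10): turn L to S, flip to white, move to (5,10). |black|=5
Step 6: on WHITE (5,10): turn R to W, flip to black, move to (5,9). |black|=6

Answer: 5 9 W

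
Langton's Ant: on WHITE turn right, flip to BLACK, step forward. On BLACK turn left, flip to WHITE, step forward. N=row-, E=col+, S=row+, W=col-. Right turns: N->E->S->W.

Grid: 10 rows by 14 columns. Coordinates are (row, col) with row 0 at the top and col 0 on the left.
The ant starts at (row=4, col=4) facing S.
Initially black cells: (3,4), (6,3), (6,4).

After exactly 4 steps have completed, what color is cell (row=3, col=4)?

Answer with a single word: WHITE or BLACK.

Step 1: on WHITE (4,4): turn R to W, flip to black, move to (4,3). |black|=4
Step 2: on WHITE (4,3): turn R to N, flip to black, move to (3,3). |black|=5
Step 3: on WHITE (3,3): turn R to E, flip to black, move to (3,4). |black|=6
Step 4: on BLACK (3,4): turn L to N, flip to white, move to (2,4). |black|=5

Answer: WHITE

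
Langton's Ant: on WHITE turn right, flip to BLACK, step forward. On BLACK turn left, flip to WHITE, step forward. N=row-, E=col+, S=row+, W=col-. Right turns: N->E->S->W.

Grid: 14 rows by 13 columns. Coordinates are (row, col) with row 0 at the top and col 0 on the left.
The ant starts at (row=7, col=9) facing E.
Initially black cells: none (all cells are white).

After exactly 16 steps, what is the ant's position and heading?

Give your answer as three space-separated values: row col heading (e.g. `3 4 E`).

Step 1: on WHITE (7,9): turn R to S, flip to black, move to (8,9). |black|=1
Step 2: on WHITE (8,9): turn R to W, flip to black, move to (8,8). |black|=2
Step 3: on WHITE (8,8): turn R to N, flip to black, move to (7,8). |black|=3
Step 4: on WHITE (7,8): turn R to E, flip to black, move to (7,9). |black|=4
Step 5: on BLACK (7,9): turn L to N, flip to white, move to (6,9). |black|=3
Step 6: on WHITE (6,9): turn R to E, flip to black, move to (6,10). |black|=4
Step 7: on WHITE (6,10): turn R to S, flip to black, move to (7,10). |black|=5
Step 8: on WHITE (7,10): turn R to W, flip to black, move to (7,9). |black|=6
Step 9: on WHITE (7,9): turn R to N, flip to black, move to (6,9). |black|=7
Step 10: on BLACK (6,9): turn L to W, flip to white, move to (6,8). |black|=6
Step 11: on WHITE (6,8): turn R to N, flip to black, move to (5,8). |black|=7
Step 12: on WHITE (5,8): turn R to E, flip to black, move to (5,9). |black|=8
Step 13: on WHITE (5,9): turn R to S, flip to black, move to (6,9). |black|=9
Step 14: on WHITE (6,9): turn R to W, flip to black, move to (6,8). |black|=10
Step 15: on BLACK (6,8): turn L to S, flip to white, move to (7,8). |black|=9
Step 16: on BLACK (7,8): turn L to E, flip to white, move to (7,9). |black|=8

Answer: 7 9 E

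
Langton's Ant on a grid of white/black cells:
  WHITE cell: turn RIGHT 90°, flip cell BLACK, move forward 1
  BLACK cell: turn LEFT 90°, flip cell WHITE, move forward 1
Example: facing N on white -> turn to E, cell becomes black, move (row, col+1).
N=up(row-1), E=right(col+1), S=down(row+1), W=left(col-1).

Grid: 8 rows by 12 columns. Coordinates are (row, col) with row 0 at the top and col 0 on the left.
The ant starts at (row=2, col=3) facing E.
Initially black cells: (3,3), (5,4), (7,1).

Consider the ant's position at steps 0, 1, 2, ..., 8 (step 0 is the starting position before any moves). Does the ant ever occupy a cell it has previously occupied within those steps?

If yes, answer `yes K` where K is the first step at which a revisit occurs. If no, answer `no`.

Answer: yes 5

Derivation:
Step 1: on WHITE (2,3): turn R to S, flip to black, move to (3,3). |black|=4 — new cell
Step 2: on BLACK (3,3): turn L to E, flip to white, move to (3,4). |black|=3 — new cell
Step 3: on WHITE (3,4): turn R to S, flip to black, move to (4,4). |black|=4 — new cell
Step 4: on WHITE (4,4): turn R to W, flip to black, move to (4,3). |black|=5 — new cell
Step 5: on WHITE (4,3): turn R to N, flip to black, move to (3,3). |black|=6 — REVISIT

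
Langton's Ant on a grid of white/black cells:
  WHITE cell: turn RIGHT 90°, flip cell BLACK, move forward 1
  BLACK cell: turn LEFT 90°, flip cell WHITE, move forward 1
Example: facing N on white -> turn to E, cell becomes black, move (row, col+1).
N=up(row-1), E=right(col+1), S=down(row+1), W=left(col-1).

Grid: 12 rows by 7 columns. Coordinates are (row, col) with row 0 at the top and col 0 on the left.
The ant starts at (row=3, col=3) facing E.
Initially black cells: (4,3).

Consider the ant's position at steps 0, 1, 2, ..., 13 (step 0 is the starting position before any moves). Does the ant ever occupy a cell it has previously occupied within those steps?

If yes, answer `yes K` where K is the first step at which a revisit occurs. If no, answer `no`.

Step 1: on WHITE (3,3): turn R to S, flip to black, move to (4,3). |black|=2 — new cell
Step 2: on BLACK (4,3): turn L to E, flip to white, move to (4,4). |black|=1 — new cell
Step 3: on WHITE (4,4): turn R to S, flip to black, move to (5,4). |black|=2 — new cell
Step 4: on WHITE (5,4): turn R to W, flip to black, move to (5,3). |black|=3 — new cell
Step 5: on WHITE (5,3): turn R to N, flip to black, move to (4,3). |black|=4 — REVISIT

Answer: yes 5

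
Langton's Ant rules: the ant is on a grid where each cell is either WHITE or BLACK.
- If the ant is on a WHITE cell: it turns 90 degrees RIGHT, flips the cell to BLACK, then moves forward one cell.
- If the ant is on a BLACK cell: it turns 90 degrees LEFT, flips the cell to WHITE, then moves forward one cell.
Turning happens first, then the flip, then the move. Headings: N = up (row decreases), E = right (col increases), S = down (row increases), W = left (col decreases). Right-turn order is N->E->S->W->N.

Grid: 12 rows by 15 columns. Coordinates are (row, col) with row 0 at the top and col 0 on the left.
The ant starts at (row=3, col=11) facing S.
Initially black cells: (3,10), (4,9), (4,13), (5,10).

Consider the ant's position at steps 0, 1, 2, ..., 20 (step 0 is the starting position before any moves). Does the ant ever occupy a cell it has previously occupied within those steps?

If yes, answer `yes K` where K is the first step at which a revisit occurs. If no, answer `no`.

Step 1: on WHITE (3,11): turn R to W, flip to black, move to (3,10). |black|=5 — new cell
Step 2: on BLACK (3,10): turn L to S, flip to white, move to (4,10). |black|=4 — new cell
Step 3: on WHITE (4,10): turn R to W, flip to black, move to (4,9). |black|=5 — new cell
Step 4: on BLACK (4,9): turn L to S, flip to white, move to (5,9). |black|=4 — new cell
Step 5: on WHITE (5,9): turn R to W, flip to black, move to (5,8). |black|=5 — new cell
Step 6: on WHITE (5,8): turn R to N, flip to black, move to (4,8). |black|=6 — new cell
Step 7: on WHITE (4,8): turn R to E, flip to black, move to (4,9). |black|=7 — REVISIT

Answer: yes 7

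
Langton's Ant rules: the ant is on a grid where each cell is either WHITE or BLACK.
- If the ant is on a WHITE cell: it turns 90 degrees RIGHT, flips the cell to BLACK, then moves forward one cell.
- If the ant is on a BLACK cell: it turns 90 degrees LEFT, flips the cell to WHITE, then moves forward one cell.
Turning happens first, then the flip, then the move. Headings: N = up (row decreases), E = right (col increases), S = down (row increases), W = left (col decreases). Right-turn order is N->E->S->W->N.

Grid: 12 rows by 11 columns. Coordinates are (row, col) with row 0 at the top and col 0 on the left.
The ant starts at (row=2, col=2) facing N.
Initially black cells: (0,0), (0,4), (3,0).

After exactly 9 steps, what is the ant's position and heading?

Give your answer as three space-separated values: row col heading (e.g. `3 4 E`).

Step 1: on WHITE (2,2): turn R to E, flip to black, move to (2,3). |black|=4
Step 2: on WHITE (2,3): turn R to S, flip to black, move to (3,3). |black|=5
Step 3: on WHITE (3,3): turn R to W, flip to black, move to (3,2). |black|=6
Step 4: on WHITE (3,2): turn R to N, flip to black, move to (2,2). |black|=7
Step 5: on BLACK (2,2): turn L to W, flip to white, move to (2,1). |black|=6
Step 6: on WHITE (2,1): turn R to N, flip to black, move to (1,1). |black|=7
Step 7: on WHITE (1,1): turn R to E, flip to black, move to (1,2). |black|=8
Step 8: on WHITE (1,2): turn R to S, flip to black, move to (2,2). |black|=9
Step 9: on WHITE (2,2): turn R to W, flip to black, move to (2,1). |black|=10

Answer: 2 1 W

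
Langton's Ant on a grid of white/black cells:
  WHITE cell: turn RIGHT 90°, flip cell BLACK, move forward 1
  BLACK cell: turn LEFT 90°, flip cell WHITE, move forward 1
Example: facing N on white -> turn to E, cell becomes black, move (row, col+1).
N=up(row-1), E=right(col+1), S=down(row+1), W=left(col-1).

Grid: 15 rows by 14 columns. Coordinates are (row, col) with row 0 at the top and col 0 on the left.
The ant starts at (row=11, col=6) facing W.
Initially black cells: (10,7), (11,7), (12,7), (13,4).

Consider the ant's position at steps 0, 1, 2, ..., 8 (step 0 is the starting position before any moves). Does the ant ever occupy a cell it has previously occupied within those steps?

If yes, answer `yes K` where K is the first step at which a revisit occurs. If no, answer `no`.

Step 1: on WHITE (11,6): turn R to N, flip to black, move to (10,6). |black|=5 — new cell
Step 2: on WHITE (10,6): turn R to E, flip to black, move to (10,7). |black|=6 — new cell
Step 3: on BLACK (10,7): turn L to N, flip to white, move to (9,7). |black|=5 — new cell
Step 4: on WHITE (9,7): turn R to E, flip to black, move to (9,8). |black|=6 — new cell
Step 5: on WHITE (9,8): turn R to S, flip to black, move to (10,8). |black|=7 — new cell
Step 6: on WHITE (10,8): turn R to W, flip to black, move to (10,7). |black|=8 — REVISIT

Answer: yes 6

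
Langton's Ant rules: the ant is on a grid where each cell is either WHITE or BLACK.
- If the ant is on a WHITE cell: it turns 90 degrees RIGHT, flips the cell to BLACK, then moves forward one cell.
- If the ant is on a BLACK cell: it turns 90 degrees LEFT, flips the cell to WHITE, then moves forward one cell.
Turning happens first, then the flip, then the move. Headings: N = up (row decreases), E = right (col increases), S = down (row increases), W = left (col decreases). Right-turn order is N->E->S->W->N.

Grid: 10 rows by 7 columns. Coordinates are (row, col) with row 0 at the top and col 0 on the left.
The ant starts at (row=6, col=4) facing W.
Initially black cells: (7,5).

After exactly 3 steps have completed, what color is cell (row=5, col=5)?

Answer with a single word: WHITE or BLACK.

Answer: BLACK

Derivation:
Step 1: on WHITE (6,4): turn R to N, flip to black, move to (5,4). |black|=2
Step 2: on WHITE (5,4): turn R to E, flip to black, move to (5,5). |black|=3
Step 3: on WHITE (5,5): turn R to S, flip to black, move to (6,5). |black|=4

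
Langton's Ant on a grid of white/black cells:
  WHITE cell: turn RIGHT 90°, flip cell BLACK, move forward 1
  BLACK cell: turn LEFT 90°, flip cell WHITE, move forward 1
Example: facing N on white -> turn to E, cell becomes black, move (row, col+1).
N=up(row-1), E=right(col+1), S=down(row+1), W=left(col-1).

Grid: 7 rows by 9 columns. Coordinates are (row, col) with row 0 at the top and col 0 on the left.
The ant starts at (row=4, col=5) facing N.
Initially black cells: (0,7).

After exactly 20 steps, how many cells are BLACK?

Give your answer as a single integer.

Answer: 7

Derivation:
Step 1: on WHITE (4,5): turn R to E, flip to black, move to (4,6). |black|=2
Step 2: on WHITE (4,6): turn R to S, flip to black, move to (5,6). |black|=3
Step 3: on WHITE (5,6): turn R to W, flip to black, move to (5,5). |black|=4
Step 4: on WHITE (5,5): turn R to N, flip to black, move to (4,5). |black|=5
Step 5: on BLACK (4,5): turn L to W, flip to white, move to (4,4). |black|=4
Step 6: on WHITE (4,4): turn R to N, flip to black, move to (3,4). |black|=5
Step 7: on WHITE (3,4): turn R to E, flip to black, move to (3,5). |black|=6
Step 8: on WHITE (3,5): turn R to S, flip to black, move to (4,5). |black|=7
Step 9: on WHITE (4,5): turn R to W, flip to black, move to (4,4). |black|=8
Step 10: on BLACK (4,4): turn L to S, flip to white, move to (5,4). |black|=7
Step 11: on WHITE (5,4): turn R to W, flip to black, move to (5,3). |black|=8
Step 12: on WHITE (5,3): turn R to N, flip to black, move to (4,3). |black|=9
Step 13: on WHITE (4,3): turn R to E, flip to black, move to (4,4). |black|=10
Step 14: on WHITE (4,4): turn R to S, flip to black, move to (5,4). |black|=11
Step 15: on BLACK (5,4): turn L to E, flip to white, move to (5,5). |black|=10
Step 16: on BLACK (5,5): turn L to N, flip to white, move to (4,5). |black|=9
Step 17: on BLACK (4,5): turn L to W, flip to white, move to (4,4). |black|=8
Step 18: on BLACK (4,4): turn L to S, flip to white, move to (5,4). |black|=7
Step 19: on WHITE (5,4): turn R to W, flip to black, move to (5,3). |black|=8
Step 20: on BLACK (5,3): turn L to S, flip to white, move to (6,3). |black|=7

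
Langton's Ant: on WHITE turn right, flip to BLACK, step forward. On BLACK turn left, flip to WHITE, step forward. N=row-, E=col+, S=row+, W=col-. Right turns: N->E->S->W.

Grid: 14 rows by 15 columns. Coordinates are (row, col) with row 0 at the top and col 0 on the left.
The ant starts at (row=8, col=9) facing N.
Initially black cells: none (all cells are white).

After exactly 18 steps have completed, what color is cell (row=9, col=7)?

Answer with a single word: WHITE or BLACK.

Step 1: on WHITE (8,9): turn R to E, flip to black, move to (8,10). |black|=1
Step 2: on WHITE (8,10): turn R to S, flip to black, move to (9,10). |black|=2
Step 3: on WHITE (9,10): turn R to W, flip to black, move to (9,9). |black|=3
Step 4: on WHITE (9,9): turn R to N, flip to black, move to (8,9). |black|=4
Step 5: on BLACK (8,9): turn L to W, flip to white, move to (8,8). |black|=3
Step 6: on WHITE (8,8): turn R to N, flip to black, move to (7,8). |black|=4
Step 7: on WHITE (7,8): turn R to E, flip to black, move to (7,9). |black|=5
Step 8: on WHITE (7,9): turn R to S, flip to black, move to (8,9). |black|=6
Step 9: on WHITE (8,9): turn R to W, flip to black, move to (8,8). |black|=7
Step 10: on BLACK (8,8): turn L to S, flip to white, move to (9,8). |black|=6
Step 11: on WHITE (9,8): turn R to W, flip to black, move to (9,7). |black|=7
Step 12: on WHITE (9,7): turn R to N, flip to black, move to (8,7). |black|=8
Step 13: on WHITE (8,7): turn R to E, flip to black, move to (8,8). |black|=9
Step 14: on WHITE (8,8): turn R to S, flip to black, move to (9,8). |black|=10
Step 15: on BLACK (9,8): turn L to E, flip to white, move to (9,9). |black|=9
Step 16: on BLACK (9,9): turn L to N, flip to white, move to (8,9). |black|=8
Step 17: on BLACK (8,9): turn L to W, flip to white, move to (8,8). |black|=7
Step 18: on BLACK (8,8): turn L to S, flip to white, move to (9,8). |black|=6

Answer: BLACK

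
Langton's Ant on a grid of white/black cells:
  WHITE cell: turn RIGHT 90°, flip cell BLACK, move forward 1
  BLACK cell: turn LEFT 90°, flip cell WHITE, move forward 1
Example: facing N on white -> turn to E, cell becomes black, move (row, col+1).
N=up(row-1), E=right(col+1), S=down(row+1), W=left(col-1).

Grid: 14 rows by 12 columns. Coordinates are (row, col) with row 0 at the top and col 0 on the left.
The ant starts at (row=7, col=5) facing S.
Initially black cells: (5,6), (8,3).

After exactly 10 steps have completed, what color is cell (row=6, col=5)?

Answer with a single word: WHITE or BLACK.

Answer: BLACK

Derivation:
Step 1: on WHITE (7,5): turn R to W, flip to black, move to (7,4). |black|=3
Step 2: on WHITE (7,4): turn R to N, flip to black, move to (6,4). |black|=4
Step 3: on WHITE (6,4): turn R to E, flip to black, move to (6,5). |black|=5
Step 4: on WHITE (6,5): turn R to S, flip to black, move to (7,5). |black|=6
Step 5: on BLACK (7,5): turn L to E, flip to white, move to (7,6). |black|=5
Step 6: on WHITE (7,6): turn R to S, flip to black, move to (8,6). |black|=6
Step 7: on WHITE (8,6): turn R to W, flip to black, move to (8,5). |black|=7
Step 8: on WHITE (8,5): turn R to N, flip to black, move to (7,5). |black|=8
Step 9: on WHITE (7,5): turn R to E, flip to black, move to (7,6). |black|=9
Step 10: on BLACK (7,6): turn L to N, flip to white, move to (6,6). |black|=8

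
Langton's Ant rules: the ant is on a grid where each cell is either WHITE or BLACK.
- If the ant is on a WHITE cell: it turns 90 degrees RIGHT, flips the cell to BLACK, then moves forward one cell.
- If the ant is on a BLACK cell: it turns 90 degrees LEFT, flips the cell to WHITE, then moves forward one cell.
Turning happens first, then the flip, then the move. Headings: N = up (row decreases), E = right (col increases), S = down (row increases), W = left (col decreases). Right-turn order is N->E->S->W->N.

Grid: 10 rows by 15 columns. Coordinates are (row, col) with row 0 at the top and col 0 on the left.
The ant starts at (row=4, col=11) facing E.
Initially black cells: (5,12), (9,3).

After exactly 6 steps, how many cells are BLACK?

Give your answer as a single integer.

Answer: 6

Derivation:
Step 1: on WHITE (4,11): turn R to S, flip to black, move to (5,11). |black|=3
Step 2: on WHITE (5,11): turn R to W, flip to black, move to (5,10). |black|=4
Step 3: on WHITE (5,10): turn R to N, flip to black, move to (4,10). |black|=5
Step 4: on WHITE (4,10): turn R to E, flip to black, move to (4,11). |black|=6
Step 5: on BLACK (4,11): turn L to N, flip to white, move to (3,11). |black|=5
Step 6: on WHITE (3,11): turn R to E, flip to black, move to (3,12). |black|=6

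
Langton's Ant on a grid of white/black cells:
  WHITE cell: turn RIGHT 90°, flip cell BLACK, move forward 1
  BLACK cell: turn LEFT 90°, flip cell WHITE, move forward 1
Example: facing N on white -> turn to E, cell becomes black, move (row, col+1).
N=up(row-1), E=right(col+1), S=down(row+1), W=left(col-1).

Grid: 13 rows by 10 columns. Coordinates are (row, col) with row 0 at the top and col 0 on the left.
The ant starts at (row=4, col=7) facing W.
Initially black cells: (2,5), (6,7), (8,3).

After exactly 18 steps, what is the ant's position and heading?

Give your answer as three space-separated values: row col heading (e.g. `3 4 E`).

Step 1: on WHITE (4,7): turn R to N, flip to black, move to (3,7). |black|=4
Step 2: on WHITE (3,7): turn R to E, flip to black, move to (3,8). |black|=5
Step 3: on WHITE (3,8): turn R to S, flip to black, move to (4,8). |black|=6
Step 4: on WHITE (4,8): turn R to W, flip to black, move to (4,7). |black|=7
Step 5: on BLACK (4,7): turn L to S, flip to white, move to (5,7). |black|=6
Step 6: on WHITE (5,7): turn R to W, flip to black, move to (5,6). |black|=7
Step 7: on WHITE (5,6): turn R to N, flip to black, move to (4,6). |black|=8
Step 8: on WHITE (4,6): turn R to E, flip to black, move to (4,7). |black|=9
Step 9: on WHITE (4,7): turn R to S, flip to black, move to (5,7). |black|=10
Step 10: on BLACK (5,7): turn L to E, flip to white, move to (5,8). |black|=9
Step 11: on WHITE (5,8): turn R to S, flip to black, move to (6,8). |black|=10
Step 12: on WHITE (6,8): turn R to W, flip to black, move to (6,7). |black|=11
Step 13: on BLACK (6,7): turn L to S, flip to white, move to (7,7). |black|=10
Step 14: on WHITE (7,7): turn R to W, flip to black, move to (7,6). |black|=11
Step 15: on WHITE (7,6): turn R to N, flip to black, move to (6,6). |black|=12
Step 16: on WHITE (6,6): turn R to E, flip to black, move to (6,7). |black|=13
Step 17: on WHITE (6,7): turn R to S, flip to black, move to (7,7). |black|=14
Step 18: on BLACK (7,7): turn L to E, flip to white, move to (7,8). |black|=13

Answer: 7 8 E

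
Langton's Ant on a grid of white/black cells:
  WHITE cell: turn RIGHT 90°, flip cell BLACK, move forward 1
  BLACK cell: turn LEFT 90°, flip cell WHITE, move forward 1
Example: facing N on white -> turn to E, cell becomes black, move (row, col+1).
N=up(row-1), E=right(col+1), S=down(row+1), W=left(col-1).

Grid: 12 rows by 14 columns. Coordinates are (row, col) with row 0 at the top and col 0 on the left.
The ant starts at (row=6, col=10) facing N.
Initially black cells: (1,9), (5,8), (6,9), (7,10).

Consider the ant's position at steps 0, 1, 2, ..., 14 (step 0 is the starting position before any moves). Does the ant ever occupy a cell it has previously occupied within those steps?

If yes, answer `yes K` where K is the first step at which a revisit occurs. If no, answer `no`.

Answer: yes 7

Derivation:
Step 1: on WHITE (6,10): turn R to E, flip to black, move to (6,11). |black|=5 — new cell
Step 2: on WHITE (6,11): turn R to S, flip to black, move to (7,11). |black|=6 — new cell
Step 3: on WHITE (7,11): turn R to W, flip to black, move to (7,10). |black|=7 — new cell
Step 4: on BLACK (7,10): turn L to S, flip to white, move to (8,10). |black|=6 — new cell
Step 5: on WHITE (8,10): turn R to W, flip to black, move to (8,9). |black|=7 — new cell
Step 6: on WHITE (8,9): turn R to N, flip to black, move to (7,9). |black|=8 — new cell
Step 7: on WHITE (7,9): turn R to E, flip to black, move to (7,10). |black|=9 — REVISIT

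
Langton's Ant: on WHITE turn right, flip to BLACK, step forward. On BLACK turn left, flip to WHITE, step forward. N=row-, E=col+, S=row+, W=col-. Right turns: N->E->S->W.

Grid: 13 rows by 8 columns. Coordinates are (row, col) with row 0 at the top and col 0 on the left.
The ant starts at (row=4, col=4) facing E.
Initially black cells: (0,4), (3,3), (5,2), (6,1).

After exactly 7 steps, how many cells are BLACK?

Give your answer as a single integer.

Step 1: on WHITE (4,4): turn R to S, flip to black, move to (5,4). |black|=5
Step 2: on WHITE (5,4): turn R to W, flip to black, move to (5,3). |black|=6
Step 3: on WHITE (5,3): turn R to N, flip to black, move to (4,3). |black|=7
Step 4: on WHITE (4,3): turn R to E, flip to black, move to (4,4). |black|=8
Step 5: on BLACK (4,4): turn L to N, flip to white, move to (3,4). |black|=7
Step 6: on WHITE (3,4): turn R to E, flip to black, move to (3,5). |black|=8
Step 7: on WHITE (3,5): turn R to S, flip to black, move to (4,5). |black|=9

Answer: 9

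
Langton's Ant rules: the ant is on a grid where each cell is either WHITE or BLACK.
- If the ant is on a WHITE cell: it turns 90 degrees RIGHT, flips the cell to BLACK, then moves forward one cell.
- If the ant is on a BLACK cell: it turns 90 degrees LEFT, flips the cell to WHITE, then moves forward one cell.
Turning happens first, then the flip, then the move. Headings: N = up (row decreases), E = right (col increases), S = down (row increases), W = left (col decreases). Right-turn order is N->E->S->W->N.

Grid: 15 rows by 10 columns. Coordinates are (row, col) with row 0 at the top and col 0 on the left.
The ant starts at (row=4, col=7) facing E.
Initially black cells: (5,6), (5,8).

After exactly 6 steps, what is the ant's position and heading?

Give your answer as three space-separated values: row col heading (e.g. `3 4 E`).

Step 1: on WHITE (4,7): turn R to S, flip to black, move to (5,7). |black|=3
Step 2: on WHITE (5,7): turn R to W, flip to black, move to (5,6). |black|=4
Step 3: on BLACK (5,6): turn L to S, flip to white, move to (6,6). |black|=3
Step 4: on WHITE (6,6): turn R to W, flip to black, move to (6,5). |black|=4
Step 5: on WHITE (6,5): turn R to N, flip to black, move to (5,5). |black|=5
Step 6: on WHITE (5,5): turn R to E, flip to black, move to (5,6). |black|=6

Answer: 5 6 E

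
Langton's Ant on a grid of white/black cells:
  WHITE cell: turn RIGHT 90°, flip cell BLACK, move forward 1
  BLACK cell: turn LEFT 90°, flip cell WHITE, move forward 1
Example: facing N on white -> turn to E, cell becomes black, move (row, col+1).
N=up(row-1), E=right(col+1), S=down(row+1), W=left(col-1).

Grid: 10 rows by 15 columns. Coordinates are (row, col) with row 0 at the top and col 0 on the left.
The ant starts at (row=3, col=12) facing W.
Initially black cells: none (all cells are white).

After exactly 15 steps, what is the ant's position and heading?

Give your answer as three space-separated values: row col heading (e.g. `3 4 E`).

Answer: 3 13 N

Derivation:
Step 1: on WHITE (3,12): turn R to N, flip to black, move to (2,12). |black|=1
Step 2: on WHITE (2,12): turn R to E, flip to black, move to (2,13). |black|=2
Step 3: on WHITE (2,13): turn R to S, flip to black, move to (3,13). |black|=3
Step 4: on WHITE (3,13): turn R to W, flip to black, move to (3,12). |black|=4
Step 5: on BLACK (3,12): turn L to S, flip to white, move to (4,12). |black|=3
Step 6: on WHITE (4,12): turn R to W, flip to black, move to (4,11). |black|=4
Step 7: on WHITE (4,11): turn R to N, flip to black, move to (3,11). |black|=5
Step 8: on WHITE (3,11): turn R to E, flip to black, move to (3,12). |black|=6
Step 9: on WHITE (3,12): turn R to S, flip to black, move to (4,12). |black|=7
Step 10: on BLACK (4,12): turn L to E, flip to white, move to (4,13). |black|=6
Step 11: on WHITE (4,13): turn R to S, flip to black, move to (5,13). |black|=7
Step 12: on WHITE (5,13): turn R to W, flip to black, move to (5,12). |black|=8
Step 13: on WHITE (5,12): turn R to N, flip to black, move to (4,12). |black|=9
Step 14: on WHITE (4,12): turn R to E, flip to black, move to (4,13). |black|=10
Step 15: on BLACK (4,13): turn L to N, flip to white, move to (3,13). |black|=9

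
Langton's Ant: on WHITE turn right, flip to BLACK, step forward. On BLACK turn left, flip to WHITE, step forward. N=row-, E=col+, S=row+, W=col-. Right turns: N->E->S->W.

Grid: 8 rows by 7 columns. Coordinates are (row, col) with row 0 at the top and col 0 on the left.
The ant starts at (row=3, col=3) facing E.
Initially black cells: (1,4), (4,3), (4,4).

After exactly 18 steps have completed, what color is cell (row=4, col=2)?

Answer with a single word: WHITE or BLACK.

Step 1: on WHITE (3,3): turn R to S, flip to black, move to (4,3). |black|=4
Step 2: on BLACK (4,3): turn L to E, flip to white, move to (4,4). |black|=3
Step 3: on BLACK (4,4): turn L to N, flip to white, move to (3,4). |black|=2
Step 4: on WHITE (3,4): turn R to E, flip to black, move to (3,5). |black|=3
Step 5: on WHITE (3,5): turn R to S, flip to black, move to (4,5). |black|=4
Step 6: on WHITE (4,5): turn R to W, flip to black, move to (4,4). |black|=5
Step 7: on WHITE (4,4): turn R to N, flip to black, move to (3,4). |black|=6
Step 8: on BLACK (3,4): turn L to W, flip to white, move to (3,3). |black|=5
Step 9: on BLACK (3,3): turn L to S, flip to white, move to (4,3). |black|=4
Step 10: on WHITE (4,3): turn R to W, flip to black, move to (4,2). |black|=5
Step 11: on WHITE (4,2): turn R to N, flip to black, move to (3,2). |black|=6
Step 12: on WHITE (3,2): turn R to E, flip to black, move to (3,3). |black|=7
Step 13: on WHITE (3,3): turn R to S, flip to black, move to (4,3). |black|=8
Step 14: on BLACK (4,3): turn L to E, flip to white, move to (4,4). |black|=7
Step 15: on BLACK (4,4): turn L to N, flip to white, move to (3,4). |black|=6
Step 16: on WHITE (3,4): turn R to E, flip to black, move to (3,5). |black|=7
Step 17: on BLACK (3,5): turn L to N, flip to white, move to (2,5). |black|=6
Step 18: on WHITE (2,5): turn R to E, flip to black, move to (2,6). |black|=7

Answer: BLACK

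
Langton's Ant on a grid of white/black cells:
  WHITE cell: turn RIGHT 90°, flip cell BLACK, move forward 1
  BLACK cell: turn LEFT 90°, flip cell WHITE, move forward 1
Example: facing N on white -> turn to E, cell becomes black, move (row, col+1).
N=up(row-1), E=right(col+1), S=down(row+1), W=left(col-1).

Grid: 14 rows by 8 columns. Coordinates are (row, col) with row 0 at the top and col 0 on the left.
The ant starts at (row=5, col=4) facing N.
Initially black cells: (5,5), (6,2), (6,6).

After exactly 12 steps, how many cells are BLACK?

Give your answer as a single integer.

Step 1: on WHITE (5,4): turn R to E, flip to black, move to (5,5). |black|=4
Step 2: on BLACK (5,5): turn L to N, flip to white, move to (4,5). |black|=3
Step 3: on WHITE (4,5): turn R to E, flip to black, move to (4,6). |black|=4
Step 4: on WHITE (4,6): turn R to S, flip to black, move to (5,6). |black|=5
Step 5: on WHITE (5,6): turn R to W, flip to black, move to (5,5). |black|=6
Step 6: on WHITE (5,5): turn R to N, flip to black, move to (4,5). |black|=7
Step 7: on BLACK (4,5): turn L to W, flip to white, move to (4,4). |black|=6
Step 8: on WHITE (4,4): turn R to N, flip to black, move to (3,4). |black|=7
Step 9: on WHITE (3,4): turn R to E, flip to black, move to (3,5). |black|=8
Step 10: on WHITE (3,5): turn R to S, flip to black, move to (4,5). |black|=9
Step 11: on WHITE (4,5): turn R to W, flip to black, move to (4,4). |black|=10
Step 12: on BLACK (4,4): turn L to S, flip to white, move to (5,4). |black|=9

Answer: 9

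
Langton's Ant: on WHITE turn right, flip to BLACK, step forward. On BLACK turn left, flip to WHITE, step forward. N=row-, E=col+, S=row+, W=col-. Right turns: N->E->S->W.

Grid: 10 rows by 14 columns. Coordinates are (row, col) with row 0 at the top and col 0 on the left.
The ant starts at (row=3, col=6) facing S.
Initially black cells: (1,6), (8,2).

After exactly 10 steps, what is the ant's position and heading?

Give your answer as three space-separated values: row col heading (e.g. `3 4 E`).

Answer: 2 7 N

Derivation:
Step 1: on WHITE (3,6): turn R to W, flip to black, move to (3,5). |black|=3
Step 2: on WHITE (3,5): turn R to N, flip to black, move to (2,5). |black|=4
Step 3: on WHITE (2,5): turn R to E, flip to black, move to (2,6). |black|=5
Step 4: on WHITE (2,6): turn R to S, flip to black, move to (3,6). |black|=6
Step 5: on BLACK (3,6): turn L to E, flip to white, move to (3,7). |black|=5
Step 6: on WHITE (3,7): turn R to S, flip to black, move to (4,7). |black|=6
Step 7: on WHITE (4,7): turn R to W, flip to black, move to (4,6). |black|=7
Step 8: on WHITE (4,6): turn R to N, flip to black, move to (3,6). |black|=8
Step 9: on WHITE (3,6): turn R to E, flip to black, move to (3,7). |black|=9
Step 10: on BLACK (3,7): turn L to N, flip to white, move to (2,7). |black|=8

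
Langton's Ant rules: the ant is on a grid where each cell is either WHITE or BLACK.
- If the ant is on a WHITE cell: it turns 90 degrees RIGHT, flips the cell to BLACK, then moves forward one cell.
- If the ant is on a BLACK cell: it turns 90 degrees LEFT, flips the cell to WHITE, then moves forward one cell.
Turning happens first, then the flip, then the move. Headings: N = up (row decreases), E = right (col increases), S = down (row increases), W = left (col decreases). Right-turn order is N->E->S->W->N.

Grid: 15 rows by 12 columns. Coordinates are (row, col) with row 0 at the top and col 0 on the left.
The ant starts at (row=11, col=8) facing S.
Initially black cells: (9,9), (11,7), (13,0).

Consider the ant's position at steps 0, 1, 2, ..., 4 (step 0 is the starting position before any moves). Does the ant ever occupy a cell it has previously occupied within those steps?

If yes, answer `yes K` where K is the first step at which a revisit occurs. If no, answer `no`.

Step 1: on WHITE (11,8): turn R to W, flip to black, move to (11,7). |black|=4 — new cell
Step 2: on BLACK (11,7): turn L to S, flip to white, move to (12,7). |black|=3 — new cell
Step 3: on WHITE (12,7): turn R to W, flip to black, move to (12,6). |black|=4 — new cell
Step 4: on WHITE (12,6): turn R to N, flip to black, move to (11,6). |black|=5 — new cell
No revisit within 4 steps.

Answer: no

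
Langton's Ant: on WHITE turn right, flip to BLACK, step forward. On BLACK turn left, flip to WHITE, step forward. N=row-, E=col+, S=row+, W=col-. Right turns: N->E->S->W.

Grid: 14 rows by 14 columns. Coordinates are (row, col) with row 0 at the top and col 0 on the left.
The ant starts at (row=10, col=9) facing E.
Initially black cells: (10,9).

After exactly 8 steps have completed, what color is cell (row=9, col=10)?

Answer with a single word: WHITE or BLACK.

Step 1: on BLACK (10,9): turn L to N, flip to white, move to (9,9). |black|=0
Step 2: on WHITE (9,9): turn R to E, flip to black, move to (9,10). |black|=1
Step 3: on WHITE (9,10): turn R to S, flip to black, move to (10,10). |black|=2
Step 4: on WHITE (10,10): turn R to W, flip to black, move to (10,9). |black|=3
Step 5: on WHITE (10,9): turn R to N, flip to black, move to (9,9). |black|=4
Step 6: on BLACK (9,9): turn L to W, flip to white, move to (9,8). |black|=3
Step 7: on WHITE (9,8): turn R to N, flip to black, move to (8,8). |black|=4
Step 8: on WHITE (8,8): turn R to E, flip to black, move to (8,9). |black|=5

Answer: BLACK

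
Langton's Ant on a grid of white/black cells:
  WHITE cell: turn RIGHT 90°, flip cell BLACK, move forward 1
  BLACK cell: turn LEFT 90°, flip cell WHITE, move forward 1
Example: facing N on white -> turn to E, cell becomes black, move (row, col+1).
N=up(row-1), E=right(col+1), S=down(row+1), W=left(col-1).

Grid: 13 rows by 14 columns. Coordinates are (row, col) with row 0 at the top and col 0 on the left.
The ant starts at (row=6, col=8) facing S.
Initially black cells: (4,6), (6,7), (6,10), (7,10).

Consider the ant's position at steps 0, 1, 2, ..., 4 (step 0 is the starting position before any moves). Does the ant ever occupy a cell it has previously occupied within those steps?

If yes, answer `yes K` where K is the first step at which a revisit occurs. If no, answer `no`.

Step 1: on WHITE (6,8): turn R to W, flip to black, move to (6,7). |black|=5 — new cell
Step 2: on BLACK (6,7): turn L to S, flip to white, move to (7,7). |black|=4 — new cell
Step 3: on WHITE (7,7): turn R to W, flip to black, move to (7,6). |black|=5 — new cell
Step 4: on WHITE (7,6): turn R to N, flip to black, move to (6,6). |black|=6 — new cell
No revisit within 4 steps.

Answer: no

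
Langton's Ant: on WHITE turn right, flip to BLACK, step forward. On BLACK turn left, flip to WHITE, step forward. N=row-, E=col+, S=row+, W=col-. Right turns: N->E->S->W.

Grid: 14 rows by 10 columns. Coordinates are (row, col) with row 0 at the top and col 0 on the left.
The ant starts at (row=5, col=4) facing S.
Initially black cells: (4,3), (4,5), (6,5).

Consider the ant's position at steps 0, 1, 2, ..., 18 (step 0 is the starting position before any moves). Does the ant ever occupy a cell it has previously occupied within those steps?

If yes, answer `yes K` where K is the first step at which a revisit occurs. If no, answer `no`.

Step 1: on WHITE (5,4): turn R to W, flip to black, move to (5,3). |black|=4 — new cell
Step 2: on WHITE (5,3): turn R to N, flip to black, move to (4,3). |black|=5 — new cell
Step 3: on BLACK (4,3): turn L to W, flip to white, move to (4,2). |black|=4 — new cell
Step 4: on WHITE (4,2): turn R to N, flip to black, move to (3,2). |black|=5 — new cell
Step 5: on WHITE (3,2): turn R to E, flip to black, move to (3,3). |black|=6 — new cell
Step 6: on WHITE (3,3): turn R to S, flip to black, move to (4,3). |black|=7 — REVISIT

Answer: yes 6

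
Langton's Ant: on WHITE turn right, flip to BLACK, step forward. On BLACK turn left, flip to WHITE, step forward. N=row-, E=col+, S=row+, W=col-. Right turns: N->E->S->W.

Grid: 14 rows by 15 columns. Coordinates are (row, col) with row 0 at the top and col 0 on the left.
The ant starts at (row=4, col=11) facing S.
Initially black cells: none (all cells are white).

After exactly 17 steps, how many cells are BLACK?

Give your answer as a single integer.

Step 1: on WHITE (4,11): turn R to W, flip to black, move to (4,10). |black|=1
Step 2: on WHITE (4,10): turn R to N, flip to black, move to (3,10). |black|=2
Step 3: on WHITE (3,10): turn R to E, flip to black, move to (3,11). |black|=3
Step 4: on WHITE (3,11): turn R to S, flip to black, move to (4,11). |black|=4
Step 5: on BLACK (4,11): turn L to E, flip to white, move to (4,12). |black|=3
Step 6: on WHITE (4,12): turn R to S, flip to black, move to (5,12). |black|=4
Step 7: on WHITE (5,12): turn R to W, flip to black, move to (5,11). |black|=5
Step 8: on WHITE (5,11): turn R to N, flip to black, move to (4,11). |black|=6
Step 9: on WHITE (4,11): turn R to E, flip to black, move to (4,12). |black|=7
Step 10: on BLACK (4,12): turn L to N, flip to white, move to (3,12). |black|=6
Step 11: on WHITE (3,12): turn R to E, flip to black, move to (3,13). |black|=7
Step 12: on WHITE (3,13): turn R to S, flip to black, move to (4,13). |black|=8
Step 13: on WHITE (4,13): turn R to W, flip to black, move to (4,12). |black|=9
Step 14: on WHITE (4,12): turn R to N, flip to black, move to (3,12). |black|=10
Step 15: on BLACK (3,12): turn L to W, flip to white, move to (3,11). |black|=9
Step 16: on BLACK (3,11): turn L to S, flip to white, move to (4,11). |black|=8
Step 17: on BLACK (4,11): turn L to E, flip to white, move to (4,12). |black|=7

Answer: 7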